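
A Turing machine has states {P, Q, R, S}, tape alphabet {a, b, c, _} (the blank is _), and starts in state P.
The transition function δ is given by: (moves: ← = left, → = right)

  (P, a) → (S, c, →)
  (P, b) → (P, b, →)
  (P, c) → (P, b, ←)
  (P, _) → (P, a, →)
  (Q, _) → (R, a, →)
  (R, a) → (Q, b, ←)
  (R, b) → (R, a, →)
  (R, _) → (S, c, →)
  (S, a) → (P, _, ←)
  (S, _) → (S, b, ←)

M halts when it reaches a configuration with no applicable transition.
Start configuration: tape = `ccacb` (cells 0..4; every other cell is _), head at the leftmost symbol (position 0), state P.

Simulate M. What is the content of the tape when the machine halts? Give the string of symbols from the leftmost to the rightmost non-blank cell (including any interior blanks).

abbccb

P | _[c]cacb   read c → write b, move ←, go to P
P | [_]bcacb   read _ → write a, move →, go to P
P | a[b]cacb   read b → write b, move →, go to P
P | ab[c]acb   read c → write b, move ←, go to P
P | a[b]bacb   read b → write b, move →, go to P
P | ab[b]acb   read b → write b, move →, go to P
P | abb[a]cb   read a → write c, move →, go to S
S | abbc[c]b
The non-blank tape span at halt is abbccb.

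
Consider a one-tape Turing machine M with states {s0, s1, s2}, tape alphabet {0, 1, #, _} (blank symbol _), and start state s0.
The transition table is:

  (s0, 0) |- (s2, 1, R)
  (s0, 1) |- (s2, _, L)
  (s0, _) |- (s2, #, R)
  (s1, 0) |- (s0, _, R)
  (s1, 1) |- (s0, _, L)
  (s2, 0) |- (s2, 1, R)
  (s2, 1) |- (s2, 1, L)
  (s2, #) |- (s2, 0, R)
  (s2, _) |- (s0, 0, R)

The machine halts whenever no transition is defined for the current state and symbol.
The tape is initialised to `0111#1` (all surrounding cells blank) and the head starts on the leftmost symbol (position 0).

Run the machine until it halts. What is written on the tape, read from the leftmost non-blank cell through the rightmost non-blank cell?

s0 | _[0]111#1   read 0 → write 1, move R, go to s2
s2 | _1[1]11#1   read 1 → write 1, move L, go to s2
s2 | _[1]111#1   read 1 → write 1, move L, go to s2
s2 | [_]1111#1   read _ → write 0, move R, go to s0
s0 | 0[1]111#1   read 1 → write _, move L, go to s2
s2 | [0]_111#1   read 0 → write 1, move R, go to s2
s2 | 1[_]111#1   read _ → write 0, move R, go to s0
s0 | 10[1]11#1   read 1 → write _, move L, go to s2
s2 | 1[0]_11#1   read 0 → write 1, move R, go to s2
s2 | 11[_]11#1   read _ → write 0, move R, go to s0
s0 | 110[1]1#1   read 1 → write _, move L, go to s2
s2 | 11[0]_1#1   read 0 → write 1, move R, go to s2
s2 | 111[_]1#1   read _ → write 0, move R, go to s0
s0 | 1110[1]#1   read 1 → write _, move L, go to s2
s2 | 111[0]_#1   read 0 → write 1, move R, go to s2
s2 | 1111[_]#1   read _ → write 0, move R, go to s0
s0 | 11110[#]1
The non-blank tape span at halt is 11110#1.

11110#1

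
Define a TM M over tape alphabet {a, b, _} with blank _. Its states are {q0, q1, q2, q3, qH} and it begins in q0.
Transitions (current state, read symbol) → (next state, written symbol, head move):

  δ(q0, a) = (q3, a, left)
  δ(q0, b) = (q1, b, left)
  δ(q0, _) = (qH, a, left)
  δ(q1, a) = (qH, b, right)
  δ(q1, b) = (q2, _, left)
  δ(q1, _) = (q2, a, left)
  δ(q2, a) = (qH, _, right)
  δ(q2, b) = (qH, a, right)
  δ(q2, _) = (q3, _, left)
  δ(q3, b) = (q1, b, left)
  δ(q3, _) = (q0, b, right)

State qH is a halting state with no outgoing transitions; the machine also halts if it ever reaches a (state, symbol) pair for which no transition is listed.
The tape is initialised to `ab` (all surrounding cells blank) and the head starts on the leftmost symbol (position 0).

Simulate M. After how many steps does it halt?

state=q0 head=0 tape=____[a]b   (q0,a)→(q3,a,left)
state=q3 head=-1 tape=___[_]ab   (q3,_)→(q0,b,right)
state=q0 head=0 tape=___b[a]b   (q0,a)→(q3,a,left)
state=q3 head=-1 tape=___[b]ab   (q3,b)→(q1,b,left)
state=q1 head=-2 tape=__[_]bab   (q1,_)→(q2,a,left)
state=q2 head=-3 tape=_[_]abab   (q2,_)→(q3,_,left)
state=q3 head=-4 tape=[_]_abab   (q3,_)→(q0,b,right)
state=q0 head=-3 tape=b[_]abab   (q0,_)→(qH,a,left)
state=qH head=-4 tape=[b]aabab
M halts after 8 transitions.

8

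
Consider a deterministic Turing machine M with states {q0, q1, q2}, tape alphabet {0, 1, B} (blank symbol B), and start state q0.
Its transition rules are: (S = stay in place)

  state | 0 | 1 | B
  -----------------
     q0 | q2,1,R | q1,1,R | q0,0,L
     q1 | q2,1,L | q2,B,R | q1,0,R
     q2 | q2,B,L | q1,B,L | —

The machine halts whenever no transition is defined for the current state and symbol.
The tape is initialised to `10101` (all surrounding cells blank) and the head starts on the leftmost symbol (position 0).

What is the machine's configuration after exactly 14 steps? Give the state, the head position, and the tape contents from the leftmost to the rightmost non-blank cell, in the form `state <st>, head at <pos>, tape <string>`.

state=q0 head=0 tape=BB[1]0101   (q0,1)→(q1,1,R)
state=q1 head=1 tape=BB1[0]101   (q1,0)→(q2,1,L)
state=q2 head=0 tape=BB[1]1101   (q2,1)→(q1,B,L)
state=q1 head=-1 tape=B[B]B1101   (q1,B)→(q1,0,R)
state=q1 head=0 tape=B0[B]1101   (q1,B)→(q1,0,R)
state=q1 head=1 tape=B00[1]101   (q1,1)→(q2,B,R)
state=q2 head=2 tape=B00B[1]01   (q2,1)→(q1,B,L)
state=q1 head=1 tape=B00[B]B01   (q1,B)→(q1,0,R)
state=q1 head=2 tape=B000[B]01   (q1,B)→(q1,0,R)
state=q1 head=3 tape=B0000[0]1   (q1,0)→(q2,1,L)
state=q2 head=2 tape=B000[0]11   (q2,0)→(q2,B,L)
state=q2 head=1 tape=B00[0]B11   (q2,0)→(q2,B,L)
state=q2 head=0 tape=B0[0]BB11   (q2,0)→(q2,B,L)
state=q2 head=-1 tape=B[0]BBB11   (q2,0)→(q2,B,L)
state=q2 head=-2 tape=[B]BBBB11
After 14 steps: state q2, head at -2, tape 11.

state q2, head at -2, tape 11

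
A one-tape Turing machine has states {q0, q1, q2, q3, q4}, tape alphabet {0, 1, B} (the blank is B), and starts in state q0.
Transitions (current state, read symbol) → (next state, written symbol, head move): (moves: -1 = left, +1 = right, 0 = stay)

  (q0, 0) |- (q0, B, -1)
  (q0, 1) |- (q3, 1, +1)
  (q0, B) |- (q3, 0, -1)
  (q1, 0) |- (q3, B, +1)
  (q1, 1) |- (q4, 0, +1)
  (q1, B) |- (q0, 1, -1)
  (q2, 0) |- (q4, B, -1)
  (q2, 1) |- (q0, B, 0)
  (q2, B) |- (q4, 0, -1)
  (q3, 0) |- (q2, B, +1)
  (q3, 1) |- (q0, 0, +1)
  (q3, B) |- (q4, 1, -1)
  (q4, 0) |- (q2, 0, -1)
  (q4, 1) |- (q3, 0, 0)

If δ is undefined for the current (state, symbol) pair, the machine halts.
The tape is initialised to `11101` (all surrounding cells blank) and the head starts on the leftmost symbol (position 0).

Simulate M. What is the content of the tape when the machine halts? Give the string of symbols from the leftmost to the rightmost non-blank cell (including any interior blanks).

100100

q0 | BB[1]1101   read 1 → write 1, move +1, go to q3
q3 | BB1[1]101   read 1 → write 0, move +1, go to q0
q0 | BB10[1]01   read 1 → write 1, move +1, go to q3
q3 | BB101[0]1   read 0 → write B, move +1, go to q2
q2 | BB101B[1]   read 1 → write B, move 0, go to q0
q0 | BB101B[B]   read B → write 0, move -1, go to q3
q3 | BB101[B]0   read B → write 1, move -1, go to q4
q4 | BB10[1]10   read 1 → write 0, move 0, go to q3
q3 | BB10[0]10   read 0 → write B, move +1, go to q2
q2 | BB10B[1]0   read 1 → write B, move 0, go to q0
q0 | BB10B[B]0   read B → write 0, move -1, go to q3
q3 | BB10[B]00   read B → write 1, move -1, go to q4
q4 | BB1[0]100   read 0 → write 0, move -1, go to q2
q2 | BB[1]0100   read 1 → write B, move 0, go to q0
q0 | BB[B]0100   read B → write 0, move -1, go to q3
q3 | B[B]00100   read B → write 1, move -1, go to q4
q4 | [B]100100
The non-blank tape span at halt is 100100.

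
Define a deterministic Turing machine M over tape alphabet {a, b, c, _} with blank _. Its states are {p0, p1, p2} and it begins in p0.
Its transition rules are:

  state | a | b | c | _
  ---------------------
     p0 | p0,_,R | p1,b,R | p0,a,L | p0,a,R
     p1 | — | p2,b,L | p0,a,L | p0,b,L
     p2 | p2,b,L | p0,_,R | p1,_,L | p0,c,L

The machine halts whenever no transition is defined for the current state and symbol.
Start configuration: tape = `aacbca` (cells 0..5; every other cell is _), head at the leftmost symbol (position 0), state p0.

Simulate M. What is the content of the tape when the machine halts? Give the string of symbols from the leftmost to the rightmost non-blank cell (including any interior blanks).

state=p0 head=0 tape=[a]acbca   (p0,a)→(p0,_,R)
state=p0 head=1 tape=_[a]cbca   (p0,a)→(p0,_,R)
state=p0 head=2 tape=__[c]bca   (p0,c)→(p0,a,L)
state=p0 head=1 tape=_[_]abca   (p0,_)→(p0,a,R)
state=p0 head=2 tape=_a[a]bca   (p0,a)→(p0,_,R)
state=p0 head=3 tape=_a_[b]ca   (p0,b)→(p1,b,R)
state=p1 head=4 tape=_a_b[c]a   (p1,c)→(p0,a,L)
state=p0 head=3 tape=_a_[b]aa   (p0,b)→(p1,b,R)
state=p1 head=4 tape=_a_b[a]a
The non-blank tape span at halt is a_baa.

a_baa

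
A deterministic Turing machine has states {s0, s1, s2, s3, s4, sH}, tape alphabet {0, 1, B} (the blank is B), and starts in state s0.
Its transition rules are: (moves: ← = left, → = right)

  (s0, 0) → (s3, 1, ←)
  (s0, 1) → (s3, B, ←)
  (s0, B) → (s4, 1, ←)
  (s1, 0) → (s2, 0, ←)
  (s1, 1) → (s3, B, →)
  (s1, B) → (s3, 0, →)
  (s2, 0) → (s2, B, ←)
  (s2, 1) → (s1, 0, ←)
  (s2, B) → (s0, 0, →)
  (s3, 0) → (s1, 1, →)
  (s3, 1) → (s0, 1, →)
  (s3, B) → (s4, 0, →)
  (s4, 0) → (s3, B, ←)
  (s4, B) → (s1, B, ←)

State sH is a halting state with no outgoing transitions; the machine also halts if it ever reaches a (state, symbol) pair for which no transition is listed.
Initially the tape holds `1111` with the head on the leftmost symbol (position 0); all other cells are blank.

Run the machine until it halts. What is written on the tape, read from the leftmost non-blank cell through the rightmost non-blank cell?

s0 | BB[1]111   read 1 → write B, move ←, go to s3
s3 | B[B]B111   read B → write 0, move →, go to s4
s4 | B0[B]111   read B → write B, move ←, go to s1
s1 | B[0]B111   read 0 → write 0, move ←, go to s2
s2 | [B]0B111   read B → write 0, move →, go to s0
s0 | 0[0]B111   read 0 → write 1, move ←, go to s3
s3 | [0]1B111   read 0 → write 1, move →, go to s1
s1 | 1[1]B111   read 1 → write B, move →, go to s3
s3 | 1B[B]111   read B → write 0, move →, go to s4
s4 | 1B0[1]11
The non-blank tape span at halt is 1B0111.

1B0111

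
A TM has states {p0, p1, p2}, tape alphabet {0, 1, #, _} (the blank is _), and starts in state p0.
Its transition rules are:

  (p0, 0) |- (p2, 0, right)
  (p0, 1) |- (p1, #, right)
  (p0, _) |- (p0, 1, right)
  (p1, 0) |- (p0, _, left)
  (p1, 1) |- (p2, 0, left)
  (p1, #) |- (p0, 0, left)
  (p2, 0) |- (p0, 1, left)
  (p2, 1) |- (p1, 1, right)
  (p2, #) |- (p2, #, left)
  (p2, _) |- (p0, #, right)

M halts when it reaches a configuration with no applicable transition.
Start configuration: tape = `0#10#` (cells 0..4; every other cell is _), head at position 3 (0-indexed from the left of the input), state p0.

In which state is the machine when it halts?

state=p0 head=3 tape=_0#1[0]#   (p0,0)→(p2,0,right)
state=p2 head=4 tape=_0#10[#]   (p2,#)→(p2,#,left)
state=p2 head=3 tape=_0#1[0]#   (p2,0)→(p0,1,left)
state=p0 head=2 tape=_0#[1]1#   (p0,1)→(p1,#,right)
state=p1 head=3 tape=_0##[1]#   (p1,1)→(p2,0,left)
state=p2 head=2 tape=_0#[#]0#   (p2,#)→(p2,#,left)
state=p2 head=1 tape=_0[#]#0#   (p2,#)→(p2,#,left)
state=p2 head=0 tape=_[0]##0#   (p2,0)→(p0,1,left)
state=p0 head=-1 tape=[_]1##0#   (p0,_)→(p0,1,right)
state=p0 head=0 tape=1[1]##0#   (p0,1)→(p1,#,right)
state=p1 head=1 tape=1#[#]#0#   (p1,#)→(p0,0,left)
state=p0 head=0 tape=1[#]0#0#
No transition is defined for (p0, #); M halts in state p0.

p0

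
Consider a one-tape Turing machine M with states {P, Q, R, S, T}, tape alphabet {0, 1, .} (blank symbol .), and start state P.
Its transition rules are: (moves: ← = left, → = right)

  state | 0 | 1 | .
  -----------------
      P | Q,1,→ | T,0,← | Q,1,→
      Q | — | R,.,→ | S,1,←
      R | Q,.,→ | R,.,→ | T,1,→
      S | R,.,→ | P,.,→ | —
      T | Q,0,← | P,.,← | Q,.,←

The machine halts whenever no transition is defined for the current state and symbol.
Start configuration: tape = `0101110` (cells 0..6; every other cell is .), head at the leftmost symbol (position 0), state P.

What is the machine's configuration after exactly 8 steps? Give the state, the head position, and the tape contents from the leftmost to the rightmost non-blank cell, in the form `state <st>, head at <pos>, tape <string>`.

state S, head at 6, tape 1......1

P | [0]101110.   read 0 → write 1, move →, go to Q
Q | 1[1]01110.   read 1 → write ., move →, go to R
R | 1.[0]1110.   read 0 → write ., move →, go to Q
Q | 1..[1]110.   read 1 → write ., move →, go to R
R | 1...[1]10.   read 1 → write ., move →, go to R
R | 1....[1]0.   read 1 → write ., move →, go to R
R | 1.....[0].   read 0 → write ., move →, go to Q
Q | 1......[.]   read . → write 1, move ←, go to S
S | 1.....[.]1
After 8 steps: state S, head at 6, tape 1......1.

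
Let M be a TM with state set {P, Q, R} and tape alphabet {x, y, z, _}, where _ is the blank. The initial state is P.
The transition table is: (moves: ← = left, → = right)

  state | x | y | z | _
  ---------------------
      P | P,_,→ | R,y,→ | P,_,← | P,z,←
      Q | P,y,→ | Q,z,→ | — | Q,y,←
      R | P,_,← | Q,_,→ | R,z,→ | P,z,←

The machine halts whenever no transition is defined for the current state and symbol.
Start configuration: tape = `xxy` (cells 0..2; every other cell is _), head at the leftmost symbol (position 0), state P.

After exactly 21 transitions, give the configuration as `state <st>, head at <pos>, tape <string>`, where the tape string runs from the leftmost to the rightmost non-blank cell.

state P, head at 3, tape yzzz

P | [x]xy___   read x → write _, move →, go to P
P | _[x]y___   read x → write _, move →, go to P
P | __[y]___   read y → write y, move →, go to R
R | __y[_]__   read _ → write z, move ←, go to P
P | __[y]z__   read y → write y, move →, go to R
R | __y[z]__   read z → write z, move →, go to R
R | __yz[_]_   read _ → write z, move ←, go to P
P | __y[z]z_   read z → write _, move ←, go to P
P | __[y]_z_   read y → write y, move →, go to R
R | __y[_]z_   read _ → write z, move ←, go to P
P | __[y]zz_   read y → write y, move →, go to R
R | __y[z]z_   read z → write z, move →, go to R
R | __yz[z]_   read z → write z, move →, go to R
R | __yzz[_]   read _ → write z, move ←, go to P
P | __yz[z]z   read z → write _, move ←, go to P
P | __y[z]_z   read z → write _, move ←, go to P
P | __[y]__z   read y → write y, move →, go to R
R | __y[_]_z   read _ → write z, move ←, go to P
P | __[y]z_z   read y → write y, move →, go to R
R | __y[z]_z   read z → write z, move →, go to R
R | __yz[_]z   read _ → write z, move ←, go to P
P | __y[z]zz
After 21 steps: state P, head at 3, tape yzzz.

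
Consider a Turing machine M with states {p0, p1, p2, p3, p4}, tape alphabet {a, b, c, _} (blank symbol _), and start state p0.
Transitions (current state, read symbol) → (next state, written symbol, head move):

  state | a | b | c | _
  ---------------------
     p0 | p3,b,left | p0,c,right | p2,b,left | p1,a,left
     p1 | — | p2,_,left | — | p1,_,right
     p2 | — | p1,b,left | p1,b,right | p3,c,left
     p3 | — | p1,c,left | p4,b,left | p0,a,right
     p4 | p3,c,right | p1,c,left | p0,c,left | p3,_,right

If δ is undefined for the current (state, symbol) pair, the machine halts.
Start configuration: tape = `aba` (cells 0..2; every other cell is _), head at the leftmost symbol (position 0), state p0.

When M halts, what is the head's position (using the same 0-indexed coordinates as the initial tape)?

state=p0 head=0 tape=__[a]ba   (p0,a)→(p3,b,left)
state=p3 head=-1 tape=_[_]bba   (p3,_)→(p0,a,right)
state=p0 head=0 tape=_a[b]ba   (p0,b)→(p0,c,right)
state=p0 head=1 tape=_ac[b]a   (p0,b)→(p0,c,right)
state=p0 head=2 tape=_acc[a]   (p0,a)→(p3,b,left)
state=p3 head=1 tape=_ac[c]b   (p3,c)→(p4,b,left)
state=p4 head=0 tape=_a[c]bb   (p4,c)→(p0,c,left)
state=p0 head=-1 tape=_[a]cbb   (p0,a)→(p3,b,left)
state=p3 head=-2 tape=[_]bcbb   (p3,_)→(p0,a,right)
state=p0 head=-1 tape=a[b]cbb   (p0,b)→(p0,c,right)
state=p0 head=0 tape=ac[c]bb   (p0,c)→(p2,b,left)
state=p2 head=-1 tape=a[c]bbb   (p2,c)→(p1,b,right)
state=p1 head=0 tape=ab[b]bb   (p1,b)→(p2,_,left)
state=p2 head=-1 tape=a[b]_bb   (p2,b)→(p1,b,left)
state=p1 head=-2 tape=[a]b_bb
At halt the head is at cell -2.

-2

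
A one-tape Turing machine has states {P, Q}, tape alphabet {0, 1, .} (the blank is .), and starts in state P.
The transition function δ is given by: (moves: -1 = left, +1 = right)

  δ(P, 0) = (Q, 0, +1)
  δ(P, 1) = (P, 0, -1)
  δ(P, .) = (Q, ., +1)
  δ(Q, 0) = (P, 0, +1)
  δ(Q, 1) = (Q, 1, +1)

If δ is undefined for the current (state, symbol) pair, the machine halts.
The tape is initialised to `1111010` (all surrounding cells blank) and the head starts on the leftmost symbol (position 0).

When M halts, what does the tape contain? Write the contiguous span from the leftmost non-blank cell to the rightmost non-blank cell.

0000010

state=P head=0 tape=.[1]111010..   (P,1)→(P,0,-1)
state=P head=-1 tape=[.]0111010..   (P,.)→(Q,.,+1)
state=Q head=0 tape=.[0]111010..   (Q,0)→(P,0,+1)
state=P head=1 tape=.0[1]11010..   (P,1)→(P,0,-1)
state=P head=0 tape=.[0]011010..   (P,0)→(Q,0,+1)
state=Q head=1 tape=.0[0]11010..   (Q,0)→(P,0,+1)
state=P head=2 tape=.00[1]1010..   (P,1)→(P,0,-1)
state=P head=1 tape=.0[0]01010..   (P,0)→(Q,0,+1)
state=Q head=2 tape=.00[0]1010..   (Q,0)→(P,0,+1)
state=P head=3 tape=.000[1]010..   (P,1)→(P,0,-1)
state=P head=2 tape=.00[0]0010..   (P,0)→(Q,0,+1)
state=Q head=3 tape=.000[0]010..   (Q,0)→(P,0,+1)
state=P head=4 tape=.0000[0]10..   (P,0)→(Q,0,+1)
state=Q head=5 tape=.00000[1]0..   (Q,1)→(Q,1,+1)
state=Q head=6 tape=.000001[0]..   (Q,0)→(P,0,+1)
state=P head=7 tape=.0000010[.].   (P,.)→(Q,.,+1)
state=Q head=8 tape=.0000010.[.]
The non-blank tape span at halt is 0000010.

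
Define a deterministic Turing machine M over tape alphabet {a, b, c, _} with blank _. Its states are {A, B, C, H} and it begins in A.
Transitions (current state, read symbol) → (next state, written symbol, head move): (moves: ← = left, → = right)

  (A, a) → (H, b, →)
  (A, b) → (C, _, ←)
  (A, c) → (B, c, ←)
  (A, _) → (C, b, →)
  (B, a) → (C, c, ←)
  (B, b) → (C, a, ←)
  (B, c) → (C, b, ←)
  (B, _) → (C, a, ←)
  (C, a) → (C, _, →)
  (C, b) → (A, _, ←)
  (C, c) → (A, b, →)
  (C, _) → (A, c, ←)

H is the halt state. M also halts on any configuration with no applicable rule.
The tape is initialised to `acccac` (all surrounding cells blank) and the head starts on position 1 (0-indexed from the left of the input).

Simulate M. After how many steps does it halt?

17

A | _____a[c]ccac   read c → write c, move ←, go to B
B | _____[a]cccac   read a → write c, move ←, go to C
C | ____[_]ccccac   read _ → write c, move ←, go to A
A | ___[_]cccccac   read _ → write b, move →, go to C
C | ___b[c]ccccac   read c → write b, move →, go to A
A | ___bb[c]cccac   read c → write c, move ←, go to B
B | ___b[b]ccccac   read b → write a, move ←, go to C
C | ___[b]accccac   read b → write _, move ←, go to A
A | __[_]_accccac   read _ → write b, move →, go to C
C | __b[_]accccac   read _ → write c, move ←, go to A
A | __[b]caccccac   read b → write _, move ←, go to C
C | _[_]_caccccac   read _ → write c, move ←, go to A
A | [_]c_caccccac   read _ → write b, move →, go to C
C | b[c]_caccccac   read c → write b, move →, go to A
A | bb[_]caccccac   read _ → write b, move →, go to C
C | bbb[c]accccac   read c → write b, move →, go to A
A | bbbb[a]ccccac   read a → write b, move →, go to H
H | bbbbb[c]cccac
M halts after 17 transitions.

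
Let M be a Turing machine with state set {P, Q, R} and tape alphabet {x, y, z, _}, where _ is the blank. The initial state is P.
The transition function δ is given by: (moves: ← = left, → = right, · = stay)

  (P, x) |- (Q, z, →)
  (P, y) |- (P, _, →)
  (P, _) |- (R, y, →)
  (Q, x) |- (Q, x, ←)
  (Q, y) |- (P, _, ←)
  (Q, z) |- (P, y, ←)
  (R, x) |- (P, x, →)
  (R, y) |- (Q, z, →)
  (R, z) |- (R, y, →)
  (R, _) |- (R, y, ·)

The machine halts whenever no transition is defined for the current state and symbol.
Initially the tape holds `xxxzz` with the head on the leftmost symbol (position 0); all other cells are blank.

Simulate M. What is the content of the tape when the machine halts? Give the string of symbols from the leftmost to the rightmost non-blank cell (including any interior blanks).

P | _[x]xxzz   read x → write z, move →, go to Q
Q | _z[x]xzz   read x → write x, move ←, go to Q
Q | _[z]xxzz   read z → write y, move ←, go to P
P | [_]yxxzz   read _ → write y, move →, go to R
R | y[y]xxzz   read y → write z, move →, go to Q
Q | yz[x]xzz   read x → write x, move ←, go to Q
Q | y[z]xxzz   read z → write y, move ←, go to P
P | [y]yxxzz   read y → write _, move →, go to P
P | _[y]xxzz   read y → write _, move →, go to P
P | __[x]xzz   read x → write z, move →, go to Q
Q | __z[x]zz   read x → write x, move ←, go to Q
Q | __[z]xzz   read z → write y, move ←, go to P
P | _[_]yxzz   read _ → write y, move →, go to R
R | _y[y]xzz   read y → write z, move →, go to Q
Q | _yz[x]zz   read x → write x, move ←, go to Q
Q | _y[z]xzz   read z → write y, move ←, go to P
P | _[y]yxzz   read y → write _, move →, go to P
P | __[y]xzz   read y → write _, move →, go to P
P | ___[x]zz   read x → write z, move →, go to Q
Q | ___z[z]z   read z → write y, move ←, go to P
P | ___[z]yz
The non-blank tape span at halt is zyz.

zyz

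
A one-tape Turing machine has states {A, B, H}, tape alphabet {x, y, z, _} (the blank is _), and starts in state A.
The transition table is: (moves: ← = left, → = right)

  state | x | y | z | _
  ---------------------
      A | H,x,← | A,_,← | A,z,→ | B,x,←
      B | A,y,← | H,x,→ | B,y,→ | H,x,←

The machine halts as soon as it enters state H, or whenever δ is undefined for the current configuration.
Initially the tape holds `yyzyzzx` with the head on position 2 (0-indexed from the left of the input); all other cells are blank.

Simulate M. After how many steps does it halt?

state=A head=2 tape=___yy[z]yzzx   (A,z)→(A,z,→)
state=A head=3 tape=___yyz[y]zzx   (A,y)→(A,_,←)
state=A head=2 tape=___yy[z]_zzx   (A,z)→(A,z,→)
state=A head=3 tape=___yyz[_]zzx   (A,_)→(B,x,←)
state=B head=2 tape=___yy[z]xzzx   (B,z)→(B,y,→)
state=B head=3 tape=___yyy[x]zzx   (B,x)→(A,y,←)
state=A head=2 tape=___yy[y]yzzx   (A,y)→(A,_,←)
state=A head=1 tape=___y[y]_yzzx   (A,y)→(A,_,←)
state=A head=0 tape=___[y]__yzzx   (A,y)→(A,_,←)
state=A head=-1 tape=__[_]___yzzx   (A,_)→(B,x,←)
state=B head=-2 tape=_[_]x___yzzx   (B,_)→(H,x,←)
state=H head=-3 tape=[_]xx___yzzx
M halts after 11 transitions.

11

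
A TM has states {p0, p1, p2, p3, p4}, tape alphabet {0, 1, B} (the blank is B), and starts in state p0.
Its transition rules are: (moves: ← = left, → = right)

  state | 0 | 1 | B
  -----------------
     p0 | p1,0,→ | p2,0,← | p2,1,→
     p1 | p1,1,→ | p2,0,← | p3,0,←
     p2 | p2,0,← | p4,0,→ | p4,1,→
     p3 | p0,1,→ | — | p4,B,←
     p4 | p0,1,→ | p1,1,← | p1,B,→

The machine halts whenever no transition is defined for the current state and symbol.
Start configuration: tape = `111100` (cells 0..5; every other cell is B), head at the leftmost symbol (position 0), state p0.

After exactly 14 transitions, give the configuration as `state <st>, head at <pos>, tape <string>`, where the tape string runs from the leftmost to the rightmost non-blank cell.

p0 | B[1]11100B   read 1 → write 0, move ←, go to p2
p2 | [B]011100B   read B → write 1, move →, go to p4
p4 | 1[0]11100B   read 0 → write 1, move →, go to p0
p0 | 11[1]1100B   read 1 → write 0, move ←, go to p2
p2 | 1[1]01100B   read 1 → write 0, move →, go to p4
p4 | 10[0]1100B   read 0 → write 1, move →, go to p0
p0 | 101[1]100B   read 1 → write 0, move ←, go to p2
p2 | 10[1]0100B   read 1 → write 0, move →, go to p4
p4 | 100[0]100B   read 0 → write 1, move →, go to p0
p0 | 1001[1]00B   read 1 → write 0, move ←, go to p2
p2 | 100[1]000B   read 1 → write 0, move →, go to p4
p4 | 1000[0]00B   read 0 → write 1, move →, go to p0
p0 | 10001[0]0B   read 0 → write 0, move →, go to p1
p1 | 100010[0]B   read 0 → write 1, move →, go to p1
p1 | 1000101[B]
After 14 steps: state p1, head at 6, tape 1000101.

state p1, head at 6, tape 1000101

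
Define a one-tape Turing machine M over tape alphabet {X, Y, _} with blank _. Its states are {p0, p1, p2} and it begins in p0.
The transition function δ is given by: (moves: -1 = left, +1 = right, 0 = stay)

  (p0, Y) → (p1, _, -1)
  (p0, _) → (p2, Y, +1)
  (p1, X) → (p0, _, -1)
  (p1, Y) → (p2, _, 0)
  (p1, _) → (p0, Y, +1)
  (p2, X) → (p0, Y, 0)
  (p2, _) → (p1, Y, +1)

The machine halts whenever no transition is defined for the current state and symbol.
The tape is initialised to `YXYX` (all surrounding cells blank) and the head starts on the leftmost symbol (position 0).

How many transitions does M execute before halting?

12

p0 | _[Y]XYX   read Y → write _, move -1, go to p1
p1 | [_]_XYX   read _ → write Y, move +1, go to p0
p0 | Y[_]XYX   read _ → write Y, move +1, go to p2
p2 | YY[X]YX   read X → write Y, move 0, go to p0
p0 | YY[Y]YX   read Y → write _, move -1, go to p1
p1 | Y[Y]_YX   read Y → write _, move 0, go to p2
p2 | Y[_]_YX   read _ → write Y, move +1, go to p1
p1 | YY[_]YX   read _ → write Y, move +1, go to p0
p0 | YYY[Y]X   read Y → write _, move -1, go to p1
p1 | YY[Y]_X   read Y → write _, move 0, go to p2
p2 | YY[_]_X   read _ → write Y, move +1, go to p1
p1 | YYY[_]X   read _ → write Y, move +1, go to p0
p0 | YYYY[X]
M halts after 12 transitions.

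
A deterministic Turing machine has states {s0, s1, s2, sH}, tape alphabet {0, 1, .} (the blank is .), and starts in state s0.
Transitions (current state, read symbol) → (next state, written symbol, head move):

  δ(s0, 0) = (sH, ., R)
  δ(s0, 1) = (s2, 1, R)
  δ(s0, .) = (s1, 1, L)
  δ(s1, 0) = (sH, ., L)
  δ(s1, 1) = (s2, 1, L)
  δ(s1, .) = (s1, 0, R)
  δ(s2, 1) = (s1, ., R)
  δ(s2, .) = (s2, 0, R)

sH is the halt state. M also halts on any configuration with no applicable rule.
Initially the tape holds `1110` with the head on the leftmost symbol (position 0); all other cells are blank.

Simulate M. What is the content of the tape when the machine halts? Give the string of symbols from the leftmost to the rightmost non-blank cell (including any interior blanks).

state=s0 head=0 tape=[1]110   (s0,1)→(s2,1,R)
state=s2 head=1 tape=1[1]10   (s2,1)→(s1,.,R)
state=s1 head=2 tape=1.[1]0   (s1,1)→(s2,1,L)
state=s2 head=1 tape=1[.]10   (s2,.)→(s2,0,R)
state=s2 head=2 tape=10[1]0   (s2,1)→(s1,.,R)
state=s1 head=3 tape=10.[0]   (s1,0)→(sH,.,L)
state=sH head=2 tape=10[.].
The non-blank tape span at halt is 10.

10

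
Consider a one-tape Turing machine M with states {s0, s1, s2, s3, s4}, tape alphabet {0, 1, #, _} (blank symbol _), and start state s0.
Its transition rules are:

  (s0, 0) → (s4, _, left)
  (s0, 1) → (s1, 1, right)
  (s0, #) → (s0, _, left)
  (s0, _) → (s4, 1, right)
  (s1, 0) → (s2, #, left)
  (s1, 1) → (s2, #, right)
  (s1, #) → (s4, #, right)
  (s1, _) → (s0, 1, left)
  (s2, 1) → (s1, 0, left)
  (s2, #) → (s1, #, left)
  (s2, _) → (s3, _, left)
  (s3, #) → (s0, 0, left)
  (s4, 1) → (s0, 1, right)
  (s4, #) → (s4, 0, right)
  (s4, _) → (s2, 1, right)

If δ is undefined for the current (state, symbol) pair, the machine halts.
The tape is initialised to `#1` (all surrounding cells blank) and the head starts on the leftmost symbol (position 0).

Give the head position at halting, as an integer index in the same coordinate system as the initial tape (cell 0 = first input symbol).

1

state=s0 head=0 tape=_[#]1   (s0,#)→(s0,_,left)
state=s0 head=-1 tape=[_]_1   (s0,_)→(s4,1,right)
state=s4 head=0 tape=1[_]1   (s4,_)→(s2,1,right)
state=s2 head=1 tape=11[1]   (s2,1)→(s1,0,left)
state=s1 head=0 tape=1[1]0   (s1,1)→(s2,#,right)
state=s2 head=1 tape=1#[0]
At halt the head is at cell 1.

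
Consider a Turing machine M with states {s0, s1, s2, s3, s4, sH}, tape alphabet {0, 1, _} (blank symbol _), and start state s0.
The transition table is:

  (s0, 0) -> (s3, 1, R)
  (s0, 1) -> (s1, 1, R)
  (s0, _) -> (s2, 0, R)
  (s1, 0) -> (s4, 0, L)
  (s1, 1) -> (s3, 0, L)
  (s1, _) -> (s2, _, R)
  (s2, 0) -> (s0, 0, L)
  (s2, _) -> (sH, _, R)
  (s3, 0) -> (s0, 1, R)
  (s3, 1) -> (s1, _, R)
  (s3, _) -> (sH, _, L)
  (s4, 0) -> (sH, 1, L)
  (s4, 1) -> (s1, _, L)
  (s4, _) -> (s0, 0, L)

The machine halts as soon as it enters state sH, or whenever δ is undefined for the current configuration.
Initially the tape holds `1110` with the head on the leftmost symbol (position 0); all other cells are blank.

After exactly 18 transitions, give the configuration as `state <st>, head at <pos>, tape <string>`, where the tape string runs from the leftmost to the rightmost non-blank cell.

state s1, head at 0, tape 0_00

state=s0 head=0 tape=_[1]110   (s0,1)→(s1,1,R)
state=s1 head=1 tape=_1[1]10   (s1,1)→(s3,0,L)
state=s3 head=0 tape=_[1]010   (s3,1)→(s1,_,R)
state=s1 head=1 tape=__[0]10   (s1,0)→(s4,0,L)
state=s4 head=0 tape=_[_]010   (s4,_)→(s0,0,L)
state=s0 head=-1 tape=[_]0010   (s0,_)→(s2,0,R)
state=s2 head=0 tape=0[0]010   (s2,0)→(s0,0,L)
state=s0 head=-1 tape=[0]0010   (s0,0)→(s3,1,R)
state=s3 head=0 tape=1[0]010   (s3,0)→(s0,1,R)
state=s0 head=1 tape=11[0]10   (s0,0)→(s3,1,R)
state=s3 head=2 tape=111[1]0   (s3,1)→(s1,_,R)
state=s1 head=3 tape=111_[0]   (s1,0)→(s4,0,L)
state=s4 head=2 tape=111[_]0   (s4,_)→(s0,0,L)
state=s0 head=1 tape=11[1]00   (s0,1)→(s1,1,R)
state=s1 head=2 tape=111[0]0   (s1,0)→(s4,0,L)
state=s4 head=1 tape=11[1]00   (s4,1)→(s1,_,L)
state=s1 head=0 tape=1[1]_00   (s1,1)→(s3,0,L)
state=s3 head=-1 tape=[1]0_00   (s3,1)→(s1,_,R)
state=s1 head=0 tape=_[0]_00
After 18 steps: state s1, head at 0, tape 0_00.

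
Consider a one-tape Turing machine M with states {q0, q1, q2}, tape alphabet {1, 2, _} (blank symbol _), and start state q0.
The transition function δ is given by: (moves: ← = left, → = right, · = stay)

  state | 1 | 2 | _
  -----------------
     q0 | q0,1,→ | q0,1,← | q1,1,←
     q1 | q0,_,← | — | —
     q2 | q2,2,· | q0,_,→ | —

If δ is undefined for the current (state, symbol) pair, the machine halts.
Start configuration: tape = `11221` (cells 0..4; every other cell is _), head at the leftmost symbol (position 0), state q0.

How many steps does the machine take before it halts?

24

q0 | __[1]1221_   read 1 → write 1, move →, go to q0
q0 | __1[1]221_   read 1 → write 1, move →, go to q0
q0 | __11[2]21_   read 2 → write 1, move ←, go to q0
q0 | __1[1]121_   read 1 → write 1, move →, go to q0
q0 | __11[1]21_   read 1 → write 1, move →, go to q0
q0 | __111[2]1_   read 2 → write 1, move ←, go to q0
q0 | __11[1]11_   read 1 → write 1, move →, go to q0
q0 | __111[1]1_   read 1 → write 1, move →, go to q0
q0 | __1111[1]_   read 1 → write 1, move →, go to q0
q0 | __11111[_]   read _ → write 1, move ←, go to q1
q1 | __1111[1]1   read 1 → write _, move ←, go to q0
q0 | __111[1]_1   read 1 → write 1, move →, go to q0
q0 | __1111[_]1   read _ → write 1, move ←, go to q1
q1 | __111[1]11   read 1 → write _, move ←, go to q0
q0 | __11[1]_11   read 1 → write 1, move →, go to q0
q0 | __111[_]11   read _ → write 1, move ←, go to q1
q1 | __11[1]111   read 1 → write _, move ←, go to q0
q0 | __1[1]_111   read 1 → write 1, move →, go to q0
q0 | __11[_]111   read _ → write 1, move ←, go to q1
q1 | __1[1]1111   read 1 → write _, move ←, go to q0
q0 | __[1]_1111   read 1 → write 1, move →, go to q0
q0 | __1[_]1111   read _ → write 1, move ←, go to q1
q1 | __[1]11111   read 1 → write _, move ←, go to q0
q0 | _[_]_11111   read _ → write 1, move ←, go to q1
q1 | [_]1_11111
M halts after 24 transitions.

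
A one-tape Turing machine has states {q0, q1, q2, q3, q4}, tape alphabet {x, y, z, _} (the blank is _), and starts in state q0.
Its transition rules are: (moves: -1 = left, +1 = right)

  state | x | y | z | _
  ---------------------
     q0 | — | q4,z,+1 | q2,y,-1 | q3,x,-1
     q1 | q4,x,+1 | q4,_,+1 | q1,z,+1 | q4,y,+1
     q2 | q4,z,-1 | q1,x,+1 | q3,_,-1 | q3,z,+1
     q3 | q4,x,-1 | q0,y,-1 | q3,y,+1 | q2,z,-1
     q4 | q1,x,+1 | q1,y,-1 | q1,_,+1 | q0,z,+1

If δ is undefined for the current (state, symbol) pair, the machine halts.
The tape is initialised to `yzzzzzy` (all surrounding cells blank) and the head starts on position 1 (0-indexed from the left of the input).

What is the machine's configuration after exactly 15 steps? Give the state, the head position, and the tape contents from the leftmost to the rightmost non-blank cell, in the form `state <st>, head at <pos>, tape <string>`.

q0 | y[z]zzzzy__   read z → write y, move -1, go to q2
q2 | [y]yzzzzy__   read y → write x, move +1, go to q1
q1 | x[y]zzzzy__   read y → write _, move +1, go to q4
q4 | x_[z]zzzy__   read z → write _, move +1, go to q1
q1 | x__[z]zzy__   read z → write z, move +1, go to q1
q1 | x__z[z]zy__   read z → write z, move +1, go to q1
q1 | x__zz[z]y__   read z → write z, move +1, go to q1
q1 | x__zzz[y]__   read y → write _, move +1, go to q4
q4 | x__zzz_[_]_   read _ → write z, move +1, go to q0
q0 | x__zzz_z[_]   read _ → write x, move -1, go to q3
q3 | x__zzz_[z]x   read z → write y, move +1, go to q3
q3 | x__zzz_y[x]   read x → write x, move -1, go to q4
q4 | x__zzz_[y]x   read y → write y, move -1, go to q1
q1 | x__zzz[_]yx   read _ → write y, move +1, go to q4
q4 | x__zzzy[y]x   read y → write y, move -1, go to q1
q1 | x__zzz[y]yx
After 15 steps: state q1, head at 6, tape x__zzzyyx.

state q1, head at 6, tape x__zzzyyx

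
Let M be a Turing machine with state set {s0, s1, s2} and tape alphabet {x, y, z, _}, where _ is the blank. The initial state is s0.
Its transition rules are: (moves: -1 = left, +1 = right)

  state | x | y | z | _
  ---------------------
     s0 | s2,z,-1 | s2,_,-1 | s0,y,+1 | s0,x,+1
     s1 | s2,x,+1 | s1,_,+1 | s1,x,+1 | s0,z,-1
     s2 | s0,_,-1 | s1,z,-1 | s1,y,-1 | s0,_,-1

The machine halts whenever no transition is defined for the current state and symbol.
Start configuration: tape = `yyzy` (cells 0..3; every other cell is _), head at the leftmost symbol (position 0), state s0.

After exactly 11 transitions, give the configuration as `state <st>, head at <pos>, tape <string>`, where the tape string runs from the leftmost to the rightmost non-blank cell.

state=s0 head=0 tape=___[y]yzy   (s0,y)→(s2,_,-1)
state=s2 head=-1 tape=__[_]_yzy   (s2,_)→(s0,_,-1)
state=s0 head=-2 tape=_[_]__yzy   (s0,_)→(s0,x,+1)
state=s0 head=-1 tape=_x[_]_yzy   (s0,_)→(s0,x,+1)
state=s0 head=0 tape=_xx[_]yzy   (s0,_)→(s0,x,+1)
state=s0 head=1 tape=_xxx[y]zy   (s0,y)→(s2,_,-1)
state=s2 head=0 tape=_xx[x]_zy   (s2,x)→(s0,_,-1)
state=s0 head=-1 tape=_x[x]__zy   (s0,x)→(s2,z,-1)
state=s2 head=-2 tape=_[x]z__zy   (s2,x)→(s0,_,-1)
state=s0 head=-3 tape=[_]_z__zy   (s0,_)→(s0,x,+1)
state=s0 head=-2 tape=x[_]z__zy   (s0,_)→(s0,x,+1)
state=s0 head=-1 tape=xx[z]__zy
After 11 steps: state s0, head at -1, tape xxz__zy.

state s0, head at -1, tape xxz__zy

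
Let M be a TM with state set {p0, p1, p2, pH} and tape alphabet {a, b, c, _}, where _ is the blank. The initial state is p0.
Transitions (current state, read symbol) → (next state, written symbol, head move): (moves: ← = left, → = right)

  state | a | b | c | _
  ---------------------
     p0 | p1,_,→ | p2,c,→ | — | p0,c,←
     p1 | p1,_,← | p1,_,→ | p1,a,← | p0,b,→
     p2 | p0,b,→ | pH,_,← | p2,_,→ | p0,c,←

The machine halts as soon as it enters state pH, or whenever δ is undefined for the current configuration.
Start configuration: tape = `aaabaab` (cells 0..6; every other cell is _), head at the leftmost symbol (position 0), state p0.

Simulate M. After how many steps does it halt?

p0 | [a]aabaab___   read a → write _, move →, go to p1
p1 | _[a]abaab___   read a → write _, move ←, go to p1
p1 | [_]_abaab___   read _ → write b, move →, go to p0
p0 | b[_]abaab___   read _ → write c, move ←, go to p0
p0 | [b]cabaab___   read b → write c, move →, go to p2
p2 | c[c]abaab___   read c → write _, move →, go to p2
p2 | c_[a]baab___   read a → write b, move →, go to p0
p0 | c_b[b]aab___   read b → write c, move →, go to p2
p2 | c_bc[a]ab___   read a → write b, move →, go to p0
p0 | c_bcb[a]b___   read a → write _, move →, go to p1
p1 | c_bcb_[b]___   read b → write _, move →, go to p1
p1 | c_bcb__[_]__   read _ → write b, move →, go to p0
p0 | c_bcb__b[_]_   read _ → write c, move ←, go to p0
p0 | c_bcb__[b]c_   read b → write c, move →, go to p2
p2 | c_bcb__c[c]_   read c → write _, move →, go to p2
p2 | c_bcb__c_[_]   read _ → write c, move ←, go to p0
p0 | c_bcb__c[_]c   read _ → write c, move ←, go to p0
p0 | c_bcb__[c]cc
M halts after 17 transitions.

17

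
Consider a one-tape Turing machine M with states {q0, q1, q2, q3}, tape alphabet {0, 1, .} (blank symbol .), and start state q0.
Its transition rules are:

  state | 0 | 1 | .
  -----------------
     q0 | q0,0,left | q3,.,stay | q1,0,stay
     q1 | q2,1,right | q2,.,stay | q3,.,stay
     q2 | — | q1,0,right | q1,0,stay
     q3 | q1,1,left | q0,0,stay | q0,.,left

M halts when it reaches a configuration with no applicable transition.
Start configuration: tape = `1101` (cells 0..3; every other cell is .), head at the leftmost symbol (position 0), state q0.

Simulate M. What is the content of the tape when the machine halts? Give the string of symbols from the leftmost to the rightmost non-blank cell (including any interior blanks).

state=q0 head=0 tape=..[1]101.   (q0,1)→(q3,.,stay)
state=q3 head=0 tape=..[.]101.   (q3,.)→(q0,.,left)
state=q0 head=-1 tape=.[.].101.   (q0,.)→(q1,0,stay)
state=q1 head=-1 tape=.[0].101.   (q1,0)→(q2,1,right)
state=q2 head=0 tape=.1[.]101.   (q2,.)→(q1,0,stay)
state=q1 head=0 tape=.1[0]101.   (q1,0)→(q2,1,right)
state=q2 head=1 tape=.11[1]01.   (q2,1)→(q1,0,right)
state=q1 head=2 tape=.110[0]1.   (q1,0)→(q2,1,right)
state=q2 head=3 tape=.1101[1].   (q2,1)→(q1,0,right)
state=q1 head=4 tape=.11010[.]   (q1,.)→(q3,.,stay)
state=q3 head=4 tape=.11010[.]   (q3,.)→(q0,.,left)
state=q0 head=3 tape=.1101[0].   (q0,0)→(q0,0,left)
state=q0 head=2 tape=.110[1]0.   (q0,1)→(q3,.,stay)
state=q3 head=2 tape=.110[.]0.   (q3,.)→(q0,.,left)
state=q0 head=1 tape=.11[0].0.   (q0,0)→(q0,0,left)
state=q0 head=0 tape=.1[1]0.0.   (q0,1)→(q3,.,stay)
state=q3 head=0 tape=.1[.]0.0.   (q3,.)→(q0,.,left)
state=q0 head=-1 tape=.[1].0.0.   (q0,1)→(q3,.,stay)
state=q3 head=-1 tape=.[.].0.0.   (q3,.)→(q0,.,left)
state=q0 head=-2 tape=[.]..0.0.   (q0,.)→(q1,0,stay)
state=q1 head=-2 tape=[0]..0.0.   (q1,0)→(q2,1,right)
state=q2 head=-1 tape=1[.].0.0.   (q2,.)→(q1,0,stay)
state=q1 head=-1 tape=1[0].0.0.   (q1,0)→(q2,1,right)
state=q2 head=0 tape=11[.]0.0.   (q2,.)→(q1,0,stay)
state=q1 head=0 tape=11[0]0.0.   (q1,0)→(q2,1,right)
state=q2 head=1 tape=111[0].0.
The non-blank tape span at halt is 1110.0.

1110.0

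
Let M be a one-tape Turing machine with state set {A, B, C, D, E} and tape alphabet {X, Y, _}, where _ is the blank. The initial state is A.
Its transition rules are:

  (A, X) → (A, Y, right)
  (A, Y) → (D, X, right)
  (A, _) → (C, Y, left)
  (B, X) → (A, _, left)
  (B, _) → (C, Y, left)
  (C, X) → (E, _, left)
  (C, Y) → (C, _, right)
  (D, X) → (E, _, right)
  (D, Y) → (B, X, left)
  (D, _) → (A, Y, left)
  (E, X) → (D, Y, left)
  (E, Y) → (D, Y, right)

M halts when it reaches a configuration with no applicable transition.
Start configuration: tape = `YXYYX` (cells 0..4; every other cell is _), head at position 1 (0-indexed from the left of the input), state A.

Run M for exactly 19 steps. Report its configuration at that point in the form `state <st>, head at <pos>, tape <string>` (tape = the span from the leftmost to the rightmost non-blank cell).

A | Y[X]YYX   read X → write Y, move right, go to A
A | YY[Y]YX   read Y → write X, move right, go to D
D | YYX[Y]X   read Y → write X, move left, go to B
B | YY[X]XX   read X → write _, move left, go to A
A | Y[Y]_XX   read Y → write X, move right, go to D
D | YX[_]XX   read _ → write Y, move left, go to A
A | Y[X]YXX   read X → write Y, move right, go to A
A | YY[Y]XX   read Y → write X, move right, go to D
D | YYX[X]X   read X → write _, move right, go to E
E | YYX_[X]   read X → write Y, move left, go to D
D | YYX[_]Y   read _ → write Y, move left, go to A
A | YY[X]YY   read X → write Y, move right, go to A
A | YYY[Y]Y   read Y → write X, move right, go to D
D | YYYX[Y]   read Y → write X, move left, go to B
B | YYY[X]X   read X → write _, move left, go to A
A | YY[Y]_X   read Y → write X, move right, go to D
D | YYX[_]X   read _ → write Y, move left, go to A
A | YY[X]YX   read X → write Y, move right, go to A
A | YYY[Y]X   read Y → write X, move right, go to D
D | YYYX[X]
After 19 steps: state D, head at 4, tape YYYXX.

state D, head at 4, tape YYYXX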